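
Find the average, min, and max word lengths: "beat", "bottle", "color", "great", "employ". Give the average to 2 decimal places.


Lengths: "beat"=4, "bottle"=6, "color"=5, "great"=5, "employ"=6
Sum = 26, Count = 5
Average = 26/5 = 5.20
= avg=5.20, min=4, max=6


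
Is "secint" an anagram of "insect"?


Word 1: "insect" → sorted: ceinst
Word 2: "secint" → sorted: ceinst
Same letters? ceinst == ceinst
Anagram = Yes


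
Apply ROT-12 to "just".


Word: "just"
Shift: 12
Each letter → (letter + shift) mod 26:
  'j' (9) + 12 = 21 → 'v'
  'u' (20) + 12 = 6 → 'g'
  's' (18) + 12 = 4 → 'e'
  't' (19) + 12 = 5 → 'f'
Result = "vgef"


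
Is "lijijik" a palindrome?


Word: "lijijik"
Reversed: "kijijil"
Forward == Backward? lijijik != kijijil
Palindrome = No


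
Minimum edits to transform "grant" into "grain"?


Word 1: "grant" (length 5)
Word 2: "grain" (length 5)
One optimal edit sequence (insert/delete/substitute each cost 1):
  1. keep 'g'
  2. keep 'r'
  3. keep 'a'
  4. substitute 'n' -> 'i'  (+1)
  5. substitute 't' -> 'n'  (+1)
Total edit operations: 2
Edit distance = 2


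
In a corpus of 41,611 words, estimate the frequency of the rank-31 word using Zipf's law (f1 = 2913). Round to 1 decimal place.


Zipf's law: f(r) = f(1) / r
f(1) = 2913
f(31) = 2913 / 31
= 94.0 occurrences


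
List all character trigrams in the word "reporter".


Word: "reporter" (length 8)
Number of trigrams = 8 - 3 + 1 = 6
  Position 0: "rep"
  Position 1: "epo"
  Position 2: "por"
  Position 3: "ort"
  Position 4: "rte"
  Position 5: "ter"
Trigrams = "rep", "epo", "por", "ort", "rte", "ter"


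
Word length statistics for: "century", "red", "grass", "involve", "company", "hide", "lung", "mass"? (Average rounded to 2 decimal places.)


Lengths: "century"=7, "red"=3, "grass"=5, "involve"=7, "company"=7, "hide"=4, "lung"=4, "mass"=4
Sum = 41, Count = 8
Average = 41/8 = 5.13
= avg=5.13, min=3, max=7


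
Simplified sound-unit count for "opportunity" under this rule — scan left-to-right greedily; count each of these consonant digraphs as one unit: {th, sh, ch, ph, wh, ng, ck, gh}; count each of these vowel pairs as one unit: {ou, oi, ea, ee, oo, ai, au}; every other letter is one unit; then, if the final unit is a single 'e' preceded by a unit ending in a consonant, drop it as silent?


Word: "opportunity" (11 letters)
Left-to-right scan:
  (1) 'o' (letter)
  (2) 'p' (letter)
  (3) 'p' (letter)
  (4) 'o' (letter)
  (5) 'r' (letter)
  (6) 't' (letter)
  (7) 'u' (letter)
  (8) 'n' (letter)
  (9) 'i' (letter)
  (10) 't' (letter)
  (11) 'y' (letter)
Units from scan: 11
Sound units = 11 units


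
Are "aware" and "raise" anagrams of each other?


Word 1: "aware" → sorted: aaerw
Word 2: "raise" → sorted: aeirs
Same letters? aaerw != aeirs
Anagram = No


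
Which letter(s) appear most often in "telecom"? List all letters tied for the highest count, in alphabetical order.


Word: "telecom"
Letter counts:
  'c': 1
  'e': 2
  'l': 1
  'm': 1
  'o': 1
  't': 1
Maximum count = 2
Most frequent = 'e' (2 times each)


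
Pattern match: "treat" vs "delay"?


Pattern of "treat": [0, 1, 2, 3, 0]
Pattern of "delay": [0, 1, 2, 3, 4]
Patterns do not match
Same pattern = No


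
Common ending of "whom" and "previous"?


Word 1: "whom"
Word 2: "previous"
Comparing from end:
  Pos -1: 'm' != 's' (stop)
LCS = "" (length 0)


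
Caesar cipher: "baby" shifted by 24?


Word: "baby"
Shift: 24
Each letter → (letter + shift) mod 26:
  'b' (1) + 24 = 25 → 'z'
  'a' (0) + 24 = 24 → 'y'
  'b' (1) + 24 = 25 → 'z'
  'y' (24) + 24 = 22 → 'w'
Result = "zyzw"


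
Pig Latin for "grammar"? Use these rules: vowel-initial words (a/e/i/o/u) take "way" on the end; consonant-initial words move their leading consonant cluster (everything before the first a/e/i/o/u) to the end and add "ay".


Word: "grammar"
Starts with consonant(s) → move to end, add 'ay'
Consonant cluster: "gr"
Pig Latin = "ammargray"


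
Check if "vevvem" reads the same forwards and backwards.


Word: "vevvem"
Reversed: "mevvev"
Forward == Backward? vevvem != mevvev
Palindrome = No


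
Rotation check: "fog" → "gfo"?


Word: "fog", Candidate: "gfo"
Method: check if candidate is substring of word+word
"fogfog" contains "gfo"? Yes
Is rotation = Yes


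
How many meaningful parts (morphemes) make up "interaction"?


Word: "interaction"
Morphemes: inter- | act | -ion
Each morpheme carries meaning
= 3 morphemes


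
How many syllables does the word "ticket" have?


Word: "ticket"
Syllable breakdown: tick | et
Counting: 2 parts
= 2 syllables


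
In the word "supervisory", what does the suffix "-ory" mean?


Suffix: -ory
As in: supervisory -> supervise + -ory, with a spelling change
Meaning = relating to / place for


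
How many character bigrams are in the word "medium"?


Word: "medium" (length 6)
Number of 2-grams = length - 2 + 1 = 6 - 2 + 1
= 5


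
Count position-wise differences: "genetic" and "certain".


Comparing character by character (same length = 7):
  Pos 0: 'g' vs 'c' !=
  Pos 1: 'e' vs 'e' =
  Pos 2: 'n' vs 'r' !=
  Pos 3: 'e' vs 't' !=
  Pos 4: 't' vs 'a' !=
  Pos 5: 'i' vs 'i' =
  Pos 6: 'c' vs 'n' !=
Hamming distance = 5


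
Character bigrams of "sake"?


Word: "sake" (length 4)
Number of bigrams = 4 - 2 + 1 = 3
  Position 0: "sa"
  Position 1: "ak"
  Position 2: "ke"
Bigrams = "sa", "ak", "ke"


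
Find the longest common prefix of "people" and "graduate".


Word 1: "people"
Word 2: "graduate"
Comparing from start:
  Pos 0: 'p' != 'g' (stop)
LCP = "" (length 0)


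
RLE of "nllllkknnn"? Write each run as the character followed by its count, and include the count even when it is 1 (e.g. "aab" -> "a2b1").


String: "nllllkknnn"
Scanning for consecutive runs:
  'n' x 1
  'l' x 4
  'k' x 2
  'n' x 3
RLE = "n1l4k2n3"


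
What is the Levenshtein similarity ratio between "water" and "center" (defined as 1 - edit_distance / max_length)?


Word 1: "water" (length 5)
Word 2: "center" (length 6)
One optimal edit sequence:
  1. insert 'c'  (+1)
  2. substitute 'w' -> 'e'  (+1)
  3. substitute 'a' -> 'n'  (+1)
  4. keep 't'
  5. keep 'e'
  6. keep 'r'
Edit distance = 3
Max length = max(5, 6) = 6
Similarity = 1 - 3/6
= 0.5000


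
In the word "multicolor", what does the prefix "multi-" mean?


Prefix: multi-
As in: multicolor -> multi- + color
Meaning = many


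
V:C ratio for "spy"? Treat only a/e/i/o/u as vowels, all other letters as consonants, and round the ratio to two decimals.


Word: "spy"
Vowels (a,e,i,o,u): 0
Consonants: 3
Ratio = 0/3
= 0.00


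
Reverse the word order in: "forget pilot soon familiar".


Original: "forget pilot soon familiar"
Words (1..n): forget | pilot | soon | familiar
Reversed (n..1): familiar | soon | pilot | forget
Result = "familiar soon pilot forget"


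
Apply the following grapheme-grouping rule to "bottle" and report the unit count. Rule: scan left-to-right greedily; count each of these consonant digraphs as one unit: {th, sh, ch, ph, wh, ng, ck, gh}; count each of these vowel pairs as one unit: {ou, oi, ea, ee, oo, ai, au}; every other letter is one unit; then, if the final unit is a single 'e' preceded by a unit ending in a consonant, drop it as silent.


Word: "bottle" (6 letters)
Left-to-right scan:
  1. 'b' (letter)
  2. 'o' (letter)
  3. 't' (letter)
  4. 't' (letter)
  5. 'l' (letter)
  6. 'e' (letter)
Units from scan: 6
Final unit is 'e' after a consonant -> drop as silent (-1)
Sound units = 5 units


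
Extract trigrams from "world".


Word: "world" (length 5)
Number of trigrams = 5 - 3 + 1 = 3
  Position 0: "wor"
  Position 1: "orl"
  Position 2: "rld"
Trigrams = "wor", "orl", "rld"


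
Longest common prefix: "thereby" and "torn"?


Word 1: "thereby"
Word 2: "torn"
Comparing from start:
  Pos 0: 't' == 't'
  Pos 1: 'h' != 'o' (stop)
LCP = "t" (length 1)


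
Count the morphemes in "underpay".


Word: "underpay"
Morphemes: under- | pay
Each morpheme carries meaning
= 2 morphemes


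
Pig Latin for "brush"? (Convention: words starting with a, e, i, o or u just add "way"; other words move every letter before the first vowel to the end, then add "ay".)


Word: "brush"
Starts with consonant(s) → move to end, add 'ay'
Consonant cluster: "br"
Pig Latin = "ushbray"


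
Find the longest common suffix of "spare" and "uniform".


Word 1: "spare"
Word 2: "uniform"
Comparing from end:
  Pos -1: 'e' != 'm' (stop)
LCS = "" (length 0)


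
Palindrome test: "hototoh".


Word: "hototoh"
Reversed: "hototoh"
Forward == Backward? hototoh == hototoh
Palindrome = Yes


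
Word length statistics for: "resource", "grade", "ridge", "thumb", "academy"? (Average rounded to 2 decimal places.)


Lengths: "resource"=8, "grade"=5, "ridge"=5, "thumb"=5, "academy"=7
Sum = 30, Count = 5
Average = 30/5 = 6.00
= avg=6.00, min=5, max=8


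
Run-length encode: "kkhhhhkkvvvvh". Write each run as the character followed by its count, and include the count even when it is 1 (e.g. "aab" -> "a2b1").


String: "kkhhhhkkvvvvh"
Scanning for consecutive runs:
  'k' x 2
  'h' x 4
  'k' x 2
  'v' x 4
  'h' x 1
RLE = "k2h4k2v4h1"


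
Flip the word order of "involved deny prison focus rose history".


Original: "involved deny prison focus rose history"
Words (1..n): involved | deny | prison | focus | rose | history
Reversed (n..1): history | rose | focus | prison | deny | involved
Result = "history rose focus prison deny involved"


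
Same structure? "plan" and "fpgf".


Pattern of "plan": [0, 1, 2, 3]
Pattern of "fpgf": [0, 1, 2, 0]
Patterns do not match
Same pattern = No


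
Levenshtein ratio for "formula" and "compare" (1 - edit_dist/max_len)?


Word 1: "formula" (length 7)
Word 2: "compare" (length 7)
One optimal edit sequence:
  1. substitute 'f' -> 'c'  (+1)
  2. keep 'o'
  3. substitute 'r' -> 'm'  (+1)
  4. substitute 'm' -> 'p'  (+1)
  5. substitute 'u' -> 'a'  (+1)
  6. substitute 'l' -> 'r'  (+1)
  7. substitute 'a' -> 'e'  (+1)
Edit distance = 6
Max length = max(7, 7) = 7
Similarity = 1 - 6/7
= 0.1429


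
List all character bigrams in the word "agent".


Word: "agent" (length 5)
Number of bigrams = 5 - 2 + 1 = 4
  Position 0: "ag"
  Position 1: "ge"
  Position 2: "en"
  Position 3: "nt"
Bigrams = "ag", "ge", "en", "nt"


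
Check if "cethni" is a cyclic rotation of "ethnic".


Word: "ethnic", Candidate: "cethni"
Method: check if candidate is substring of word+word
"ethnicethnic" contains "cethni"? Yes
Is rotation = Yes


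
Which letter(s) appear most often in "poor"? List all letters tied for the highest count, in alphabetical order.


Word: "poor"
Letter counts:
  'o': 2
  'p': 1
  'r': 1
Maximum count = 2
Most frequent = 'o' (2 times each)


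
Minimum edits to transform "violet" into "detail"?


Word 1: "violet" (length 6)
Word 2: "detail" (length 6)
One optimal edit sequence (insert/delete/substitute each cost 1):
  1. substitute 'v' -> 'd'  (+1)
  2. substitute 'i' -> 'e'  (+1)
  3. substitute 'o' -> 't'  (+1)
  4. substitute 'l' -> 'a'  (+1)
  5. substitute 'e' -> 'i'  (+1)
  6. substitute 't' -> 'l'  (+1)
Total edit operations: 6
Edit distance = 6


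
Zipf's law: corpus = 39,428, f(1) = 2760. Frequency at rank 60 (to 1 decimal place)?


Zipf's law: f(r) = f(1) / r
f(1) = 2760
f(60) = 2760 / 60
= 46.0 occurrences


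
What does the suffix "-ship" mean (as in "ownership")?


Suffix: -ship
Example: ownership = owner + -ship
Meaning = state / position


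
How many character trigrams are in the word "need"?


Word: "need" (length 4)
Number of 3-grams = length - 3 + 1 = 4 - 3 + 1
= 2


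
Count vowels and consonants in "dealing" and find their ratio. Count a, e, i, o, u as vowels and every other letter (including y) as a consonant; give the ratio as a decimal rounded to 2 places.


Word: "dealing"
Vowels (a,e,i,o,u): 3
Consonants: 4
Ratio = 3/4
= 0.75


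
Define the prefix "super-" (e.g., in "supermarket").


Prefix: super-
Example: supermarket = super- + market
Meaning = above / beyond


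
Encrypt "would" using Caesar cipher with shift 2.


Word: "would"
Shift: 2
Each letter → (letter + shift) mod 26:
  'w' (22) + 2 = 24 → 'y'
  'o' (14) + 2 = 16 → 'q'
  'u' (20) + 2 = 22 → 'w'
  'l' (11) + 2 = 13 → 'n'
  'd' (3) + 2 = 5 → 'f'
Result = "yqwnf"


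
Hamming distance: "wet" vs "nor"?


Comparing character by character (same length = 3):
  Pos 0: 'w' vs 'n' !=
  Pos 1: 'e' vs 'o' !=
  Pos 2: 't' vs 'r' !=
Hamming distance = 3


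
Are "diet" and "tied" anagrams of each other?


Word 1: "diet" → sorted: deit
Word 2: "tied" → sorted: deit
Same letters? deit == deit
Anagram = Yes


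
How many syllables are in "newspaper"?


Word: "newspaper"
Syllable breakdown: news · pa · per
Counting: 3 parts
= 3 syllables


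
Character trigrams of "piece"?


Word: "piece" (length 5)
Number of trigrams = 5 - 3 + 1 = 3
  Position 0: "pie"
  Position 1: "iec"
  Position 2: "ece"
Trigrams = "pie", "iec", "ece"


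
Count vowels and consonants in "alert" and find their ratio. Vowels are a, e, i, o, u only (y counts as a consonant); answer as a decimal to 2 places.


Word: "alert"
Vowels (a,e,i,o,u): 2
Consonants: 3
Ratio = 2/3
= 0.67


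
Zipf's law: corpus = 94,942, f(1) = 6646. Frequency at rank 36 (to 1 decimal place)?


Zipf's law: f(r) = f(1) / r
f(1) = 6646
f(36) = 6646 / 36
= 184.6 occurrences


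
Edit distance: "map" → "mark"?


Word 1: "map" (length 3)
Word 2: "mark" (length 4)
One optimal edit sequence (insert/delete/substitute each cost 1):
  1. keep 'm'
  2. keep 'a'
  3. insert 'r'  (+1)
  4. substitute 'p' -> 'k'  (+1)
Total edit operations: 2
Edit distance = 2


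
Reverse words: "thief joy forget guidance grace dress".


Original: "thief joy forget guidance grace dress"
Words (1..n): thief | joy | forget | guidance | grace | dress
Reversed (n..1): dress | grace | guidance | forget | joy | thief
Result = "dress grace guidance forget joy thief"


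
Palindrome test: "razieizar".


Word: "razieizar"
Reversed: "razieizar"
Forward == Backward? razieizar == razieizar
Palindrome = Yes


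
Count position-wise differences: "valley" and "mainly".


Comparing character by character (same length = 6):
  Pos 0: 'v' vs 'm' !=
  Pos 1: 'a' vs 'a' =
  Pos 2: 'l' vs 'i' !=
  Pos 3: 'l' vs 'n' !=
  Pos 4: 'e' vs 'l' !=
  Pos 5: 'y' vs 'y' =
Hamming distance = 4


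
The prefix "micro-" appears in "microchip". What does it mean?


Prefix: micro-
Example: microchip (micro- + chip)
Meaning = small


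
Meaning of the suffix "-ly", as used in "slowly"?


Suffix: -ly
As in: slowly -> slow + -ly
Meaning = in a manner


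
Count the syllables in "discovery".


Word: "discovery"
Syllable breakdown: dis-cov-er-y
Counting: 4 parts
= 4 syllables


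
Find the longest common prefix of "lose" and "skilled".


Word 1: "lose"
Word 2: "skilled"
Comparing from start:
  Pos 0: 'l' != 's' (stop)
LCP = "" (length 0)


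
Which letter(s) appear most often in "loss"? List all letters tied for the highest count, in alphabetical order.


Word: "loss"
Letter counts:
  'l': 1
  'o': 1
  's': 2
Maximum count = 2
Most frequent = 's' (2 times each)


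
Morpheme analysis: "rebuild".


Word: "rebuild"
Morphemes: re- | build
Each morpheme carries meaning
= 2 morphemes


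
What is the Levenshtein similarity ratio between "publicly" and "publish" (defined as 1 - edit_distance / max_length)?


Word 1: "publicly" (length 8)
Word 2: "publish" (length 7)
One optimal edit sequence:
  1. keep 'p'
  2. keep 'u'
  3. keep 'b'
  4. keep 'l'
  5. keep 'i'
  6. delete 'c'  (+1)
  7. substitute 'l' -> 's'  (+1)
  8. substitute 'y' -> 'h'  (+1)
Edit distance = 3
Max length = max(8, 7) = 8
Similarity = 1 - 3/8
= 0.6250


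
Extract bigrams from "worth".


Word: "worth" (length 5)
Number of bigrams = 5 - 2 + 1 = 4
  Position 0: "wo"
  Position 1: "or"
  Position 2: "rt"
  Position 3: "th"
Bigrams = "wo", "or", "rt", "th"


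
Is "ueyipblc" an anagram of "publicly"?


Word 1: "publicly" → sorted: bcillpuy
Word 2: "ueyipblc" → sorted: bceilpuy
Same letters? bcillpuy != bceilpuy
Anagram = No


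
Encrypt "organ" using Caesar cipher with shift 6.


Word: "organ"
Shift: 6
Each letter → (letter + shift) mod 26:
  'o' (14) + 6 = 20 → 'u'
  'r' (17) + 6 = 23 → 'x'
  'g' (6) + 6 = 12 → 'm'
  'a' (0) + 6 = 6 → 'g'
  'n' (13) + 6 = 19 → 't'
Result = "uxmgt"


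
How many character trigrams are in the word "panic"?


Word: "panic" (length 5)
Number of 3-grams = length - 3 + 1 = 5 - 3 + 1
= 3


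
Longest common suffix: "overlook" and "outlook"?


Word 1: "overlook"
Word 2: "outlook"
Comparing from end:
  Pos -1: 'k' == 'k'
  Pos -2: 'o' == 'o'
  Pos -3: 'o' == 'o'
  Pos -4: 'l' == 'l'
  Pos -5: 'r' != 't' (stop)
LCS = "look" (length 4)


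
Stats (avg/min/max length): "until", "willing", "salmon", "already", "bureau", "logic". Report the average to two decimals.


Lengths: "until"=5, "willing"=7, "salmon"=6, "already"=7, "bureau"=6, "logic"=5
Sum = 36, Count = 6
Average = 36/6 = 6.00
= avg=6.00, min=5, max=7


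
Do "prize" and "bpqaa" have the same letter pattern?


Pattern of "prize": [0, 1, 2, 3, 4]
Pattern of "bpqaa": [0, 1, 2, 3, 3]
Patterns do not match
Same pattern = No


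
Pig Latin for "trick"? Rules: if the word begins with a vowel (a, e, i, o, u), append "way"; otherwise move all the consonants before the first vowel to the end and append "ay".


Word: "trick"
Starts with consonant(s) → move to end, add 'ay'
Consonant cluster: "tr"
Pig Latin = "icktray"


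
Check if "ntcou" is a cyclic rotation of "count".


Word: "count", Candidate: "ntcou"
Method: check if candidate is substring of word+word
"countcount" contains "ntcou"? Yes
Is rotation = Yes


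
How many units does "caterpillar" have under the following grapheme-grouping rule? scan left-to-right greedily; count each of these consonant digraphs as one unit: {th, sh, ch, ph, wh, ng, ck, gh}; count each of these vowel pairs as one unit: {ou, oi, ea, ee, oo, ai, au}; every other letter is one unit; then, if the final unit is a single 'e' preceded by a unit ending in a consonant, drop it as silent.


Word: "caterpillar" (11 letters)
Left-to-right scan:
  [1] 'c' (letter)
  [2] 'a' (letter)
  [3] 't' (letter)
  [4] 'e' (letter)
  [5] 'r' (letter)
  [6] 'p' (letter)
  [7] 'i' (letter)
  [8] 'l' (letter)
  [9] 'l' (letter)
  [10] 'a' (letter)
  [11] 'r' (letter)
Units from scan: 11
Sound units = 11 units


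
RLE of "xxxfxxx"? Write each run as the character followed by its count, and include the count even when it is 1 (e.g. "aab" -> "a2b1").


String: "xxxfxxx"
Scanning for consecutive runs:
  'x' x 3
  'f' x 1
  'x' x 3
RLE = "x3f1x3"


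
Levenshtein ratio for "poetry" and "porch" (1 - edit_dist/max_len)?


Word 1: "poetry" (length 6)
Word 2: "porch" (length 5)
One optimal edit sequence:
  1. keep 'p'
  2. keep 'o'
  3. delete 'e'  (+1)
  4. substitute 't' -> 'r'  (+1)
  5. substitute 'r' -> 'c'  (+1)
  6. substitute 'y' -> 'h'  (+1)
Edit distance = 4
Max length = max(6, 5) = 6
Similarity = 1 - 4/6
= 0.3333


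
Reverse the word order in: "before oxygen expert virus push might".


Original: "before oxygen expert virus push might"
Words (1..n): before | oxygen | expert | virus | push | might
Reversed (n..1): might | push | virus | expert | oxygen | before
Result = "might push virus expert oxygen before"


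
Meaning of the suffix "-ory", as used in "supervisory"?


Suffix: -ory
Example: supervisory (supervise + -ory, with a spelling change)
Meaning = relating to / place for


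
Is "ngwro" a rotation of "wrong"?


Word: "wrong", Candidate: "ngwro"
Method: check if candidate is substring of word+word
"wrongwrong" contains "ngwro"? Yes
Is rotation = Yes


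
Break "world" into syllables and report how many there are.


Word: "world"
Syllable breakdown: world
Counting: 1 part
= 1 syllable


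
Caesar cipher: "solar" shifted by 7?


Word: "solar"
Shift: 7
Each letter → (letter + shift) mod 26:
  's' (18) + 7 = 25 → 'z'
  'o' (14) + 7 = 21 → 'v'
  'l' (11) + 7 = 18 → 's'
  'a' (0) + 7 = 7 → 'h'
  'r' (17) + 7 = 24 → 'y'
Result = "zvshy"


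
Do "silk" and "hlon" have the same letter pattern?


Pattern of "silk": [0, 1, 2, 3]
Pattern of "hlon": [0, 1, 2, 3]
Patterns match
Same pattern = Yes


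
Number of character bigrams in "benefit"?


Word: "benefit" (length 7)
Number of 2-grams = length - 2 + 1 = 7 - 2 + 1
= 6


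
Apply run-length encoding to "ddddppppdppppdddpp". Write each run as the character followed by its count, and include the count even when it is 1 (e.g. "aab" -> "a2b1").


String: "ddddppppdppppdddpp"
Scanning for consecutive runs:
  'd' x 4
  'p' x 4
  'd' x 1
  'p' x 4
  'd' x 3
  'p' x 2
RLE = "d4p4d1p4d3p2"


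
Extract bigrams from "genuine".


Word: "genuine" (length 7)
Number of bigrams = 7 - 2 + 1 = 6
  Position 0: "ge"
  Position 1: "en"
  Position 2: "nu"
  Position 3: "ui"
  Position 4: "in"
  Position 5: "ne"
Bigrams = "ge", "en", "nu", "ui", "in", "ne"


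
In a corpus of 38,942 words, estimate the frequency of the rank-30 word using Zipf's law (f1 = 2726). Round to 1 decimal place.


Zipf's law: f(r) = f(1) / r
f(1) = 2726
f(30) = 2726 / 30
= 90.9 occurrences


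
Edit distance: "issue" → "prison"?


Word 1: "issue" (length 5)
Word 2: "prison" (length 6)
One optimal edit sequence (insert/delete/substitute each cost 1):
  1. insert 'p'  (+1)
  2. substitute 'i' -> 'r'  (+1)
  3. substitute 's' -> 'i'  (+1)
  4. keep 's'
  5. substitute 'u' -> 'o'  (+1)
  6. substitute 'e' -> 'n'  (+1)
Total edit operations: 5
Edit distance = 5


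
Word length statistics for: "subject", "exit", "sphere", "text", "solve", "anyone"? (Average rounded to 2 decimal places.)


Lengths: "subject"=7, "exit"=4, "sphere"=6, "text"=4, "solve"=5, "anyone"=6
Sum = 32, Count = 6
Average = 32/6 = 5.33
= avg=5.33, min=4, max=7


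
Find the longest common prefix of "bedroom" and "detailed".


Word 1: "bedroom"
Word 2: "detailed"
Comparing from start:
  Pos 0: 'b' != 'd' (stop)
LCP = "" (length 0)


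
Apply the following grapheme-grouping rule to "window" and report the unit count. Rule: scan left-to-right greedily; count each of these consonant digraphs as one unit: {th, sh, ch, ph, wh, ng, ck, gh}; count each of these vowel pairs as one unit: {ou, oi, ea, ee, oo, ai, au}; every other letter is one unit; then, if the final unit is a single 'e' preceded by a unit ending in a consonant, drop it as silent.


Word: "window" (6 letters)
Left-to-right scan:
  (1) 'w' (letter)
  (2) 'i' (letter)
  (3) 'n' (letter)
  (4) 'd' (letter)
  (5) 'o' (letter)
  (6) 'w' (letter)
Units from scan: 6
Sound units = 6 units


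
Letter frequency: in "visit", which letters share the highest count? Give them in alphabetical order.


Word: "visit"
Letter counts:
  'i': 2
  's': 1
  't': 1
  'v': 1
Maximum count = 2
Most frequent = 'i' (2 times each)


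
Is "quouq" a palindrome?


Word: "quouq"
Reversed: "quouq"
Forward == Backward? quouq == quouq
Palindrome = Yes


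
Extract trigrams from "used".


Word: "used" (length 4)
Number of trigrams = 4 - 3 + 1 = 2
  Position 0: "use"
  Position 1: "sed"
Trigrams = "use", "sed"


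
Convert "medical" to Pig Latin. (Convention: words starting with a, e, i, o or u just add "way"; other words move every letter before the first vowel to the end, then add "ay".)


Word: "medical"
Starts with consonant(s) → move to end, add 'ay'
Consonant cluster: "m"
Pig Latin = "edicalmay"


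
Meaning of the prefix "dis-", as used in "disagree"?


Prefix: dis-
As in: disagree -> dis- + agree
Meaning = not / opposite


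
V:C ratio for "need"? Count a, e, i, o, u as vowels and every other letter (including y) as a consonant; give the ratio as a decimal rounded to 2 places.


Word: "need"
Vowels (a,e,i,o,u): 2
Consonants: 2
Ratio = 2/2
= 1.00


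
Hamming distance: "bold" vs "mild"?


Comparing character by character (same length = 4):
  Pos 0: 'b' vs 'm' !=
  Pos 1: 'o' vs 'i' !=
  Pos 2: 'l' vs 'l' =
  Pos 3: 'd' vs 'd' =
Hamming distance = 2


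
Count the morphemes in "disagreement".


Word: "disagreement"
Morphemes: dis- / agree / -ment
Each morpheme carries meaning
= 3 morphemes


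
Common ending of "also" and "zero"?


Word 1: "also"
Word 2: "zero"
Comparing from end:
  Pos -1: 'o' == 'o'
  Pos -2: 's' != 'r' (stop)
LCS = "o" (length 1)


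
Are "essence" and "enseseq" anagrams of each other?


Word 1: "essence" → sorted: ceeenss
Word 2: "enseseq" → sorted: eeenqss
Same letters? ceeenss != eeenqss
Anagram = No


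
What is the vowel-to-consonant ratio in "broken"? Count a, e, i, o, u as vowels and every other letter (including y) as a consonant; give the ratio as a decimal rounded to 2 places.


Word: "broken"
Vowels (a,e,i,o,u): 2
Consonants: 4
Ratio = 2/4
= 0.50


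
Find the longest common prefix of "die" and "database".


Word 1: "die"
Word 2: "database"
Comparing from start:
  Pos 0: 'd' == 'd'
  Pos 1: 'i' != 'a' (stop)
LCP = "d" (length 1)


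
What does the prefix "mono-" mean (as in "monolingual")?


Prefix: mono-
Example: monolingual = mono- + lingual
Meaning = one


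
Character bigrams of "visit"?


Word: "visit" (length 5)
Number of bigrams = 5 - 2 + 1 = 4
  Position 0: "vi"
  Position 1: "is"
  Position 2: "si"
  Position 3: "it"
Bigrams = "vi", "is", "si", "it"


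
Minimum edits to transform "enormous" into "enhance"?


Word 1: "enormous" (length 8)
Word 2: "enhance" (length 7)
One optimal edit sequence (insert/delete/substitute each cost 1):
  1. keep 'e'
  2. keep 'n'
  3. delete 'o'  (+1)
  4. substitute 'r' -> 'h'  (+1)
  5. substitute 'm' -> 'a'  (+1)
  6. substitute 'o' -> 'n'  (+1)
  7. substitute 'u' -> 'c'  (+1)
  8. substitute 's' -> 'e'  (+1)
Total edit operations: 6
Edit distance = 6


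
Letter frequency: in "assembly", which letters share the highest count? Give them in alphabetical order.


Word: "assembly"
Letter counts:
  'a': 1
  'b': 1
  'e': 1
  'l': 1
  'm': 1
  's': 2
  'y': 1
Maximum count = 2
Most frequent = 's' (2 times each)


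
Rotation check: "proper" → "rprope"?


Word: "proper", Candidate: "rprope"
Method: check if candidate is substring of word+word
"properproper" contains "rprope"? Yes
Is rotation = Yes


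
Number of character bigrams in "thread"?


Word: "thread" (length 6)
Number of 2-grams = length - 2 + 1 = 6 - 2 + 1
= 5


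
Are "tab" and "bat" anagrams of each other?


Word 1: "tab" → sorted: abt
Word 2: "bat" → sorted: abt
Same letters? abt == abt
Anagram = Yes


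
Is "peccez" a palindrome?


Word: "peccez"
Reversed: "zeccep"
Forward == Backward? peccez != zeccep
Palindrome = No


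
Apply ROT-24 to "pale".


Word: "pale"
Shift: 24
Each letter → (letter + shift) mod 26:
  'p' (15) + 24 = 13 → 'n'
  'a' (0) + 24 = 24 → 'y'
  'l' (11) + 24 = 9 → 'j'
  'e' (4) + 24 = 2 → 'c'
Result = "nyjc"


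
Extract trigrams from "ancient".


Word: "ancient" (length 7)
Number of trigrams = 7 - 3 + 1 = 5
  Position 0: "anc"
  Position 1: "nci"
  Position 2: "cie"
  Position 3: "ien"
  Position 4: "ent"
Trigrams = "anc", "nci", "cie", "ien", "ent"


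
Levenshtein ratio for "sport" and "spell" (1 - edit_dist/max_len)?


Word 1: "sport" (length 5)
Word 2: "spell" (length 5)
One optimal edit sequence:
  1. keep 's'
  2. keep 'p'
  3. substitute 'o' -> 'e'  (+1)
  4. substitute 'r' -> 'l'  (+1)
  5. substitute 't' -> 'l'  (+1)
Edit distance = 3
Max length = max(5, 5) = 5
Similarity = 1 - 3/5
= 0.4000


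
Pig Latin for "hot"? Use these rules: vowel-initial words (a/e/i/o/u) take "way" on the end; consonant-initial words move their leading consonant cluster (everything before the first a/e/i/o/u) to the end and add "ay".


Word: "hot"
Starts with consonant(s) → move to end, add 'ay'
Consonant cluster: "h"
Pig Latin = "othay"


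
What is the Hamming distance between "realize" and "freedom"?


Comparing character by character (same length = 7):
  Pos 0: 'r' vs 'f' !=
  Pos 1: 'e' vs 'r' !=
  Pos 2: 'a' vs 'e' !=
  Pos 3: 'l' vs 'e' !=
  Pos 4: 'i' vs 'd' !=
  Pos 5: 'z' vs 'o' !=
  Pos 6: 'e' vs 'm' !=
Hamming distance = 7


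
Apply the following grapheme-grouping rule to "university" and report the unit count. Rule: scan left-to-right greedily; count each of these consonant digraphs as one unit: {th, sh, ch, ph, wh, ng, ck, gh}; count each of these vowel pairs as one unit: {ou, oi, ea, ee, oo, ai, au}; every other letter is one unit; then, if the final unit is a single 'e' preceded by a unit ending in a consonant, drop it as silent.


Word: "university" (10 letters)
Left-to-right scan:
  (1) 'u' (letter)
  (2) 'n' (letter)
  (3) 'i' (letter)
  (4) 'v' (letter)
  (5) 'e' (letter)
  (6) 'r' (letter)
  (7) 's' (letter)
  (8) 'i' (letter)
  (9) 't' (letter)
  (10) 'y' (letter)
Units from scan: 10
Sound units = 10 units


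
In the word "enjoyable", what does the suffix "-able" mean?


Suffix: -able
Example: enjoyable = enjoy + -able
Meaning = capable of


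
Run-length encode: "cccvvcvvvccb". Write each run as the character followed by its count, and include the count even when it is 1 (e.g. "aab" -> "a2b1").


String: "cccvvcvvvccb"
Scanning for consecutive runs:
  'c' x 3
  'v' x 2
  'c' x 1
  'v' x 3
  'c' x 2
  'b' x 1
RLE = "c3v2c1v3c2b1"


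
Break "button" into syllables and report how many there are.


Word: "button"
Syllable breakdown: but · ton
Counting: 2 parts
= 2 syllables


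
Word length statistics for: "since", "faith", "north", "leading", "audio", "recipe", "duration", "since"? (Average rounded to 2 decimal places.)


Lengths: "since"=5, "faith"=5, "north"=5, "leading"=7, "audio"=5, "recipe"=6, "duration"=8, "since"=5
Sum = 46, Count = 8
Average = 46/8 = 5.75
= avg=5.75, min=5, max=8


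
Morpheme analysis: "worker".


Word: "worker"
Morphemes: work | -er
Each morpheme carries meaning
= 2 morphemes


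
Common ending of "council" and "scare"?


Word 1: "council"
Word 2: "scare"
Comparing from end:
  Pos -1: 'l' != 'e' (stop)
LCS = "" (length 0)


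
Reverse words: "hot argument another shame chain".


Original: "hot argument another shame chain"
Words (1..n): hot | argument | another | shame | chain
Reversed (n..1): chain | shame | another | argument | hot
Result = "chain shame another argument hot"


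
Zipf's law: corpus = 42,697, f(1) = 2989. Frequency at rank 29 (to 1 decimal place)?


Zipf's law: f(r) = f(1) / r
f(1) = 2989
f(29) = 2989 / 29
= 103.1 occurrences


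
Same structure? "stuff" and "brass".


Pattern of "stuff": [0, 1, 2, 3, 3]
Pattern of "brass": [0, 1, 2, 3, 3]
Patterns match
Same pattern = Yes


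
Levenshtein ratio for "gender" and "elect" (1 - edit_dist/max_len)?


Word 1: "gender" (length 6)
Word 2: "elect" (length 5)
One optimal edit sequence:
  1. delete 'g'  (+1)
  2. keep 'e'
  3. substitute 'n' -> 'l'  (+1)
  4. substitute 'd' -> 'e'  (+1)
  5. substitute 'e' -> 'c'  (+1)
  6. substitute 'r' -> 't'  (+1)
Edit distance = 5
Max length = max(6, 5) = 6
Similarity = 1 - 5/6
= 0.1667


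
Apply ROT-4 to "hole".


Word: "hole"
Shift: 4
Each letter → (letter + shift) mod 26:
  'h' (7) + 4 = 11 → 'l'
  'o' (14) + 4 = 18 → 's'
  'l' (11) + 4 = 15 → 'p'
  'e' (4) + 4 = 8 → 'i'
Result = "lspi"


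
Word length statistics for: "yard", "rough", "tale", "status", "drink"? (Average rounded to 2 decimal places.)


Lengths: "yard"=4, "rough"=5, "tale"=4, "status"=6, "drink"=5
Sum = 24, Count = 5
Average = 24/5 = 4.80
= avg=4.80, min=4, max=6


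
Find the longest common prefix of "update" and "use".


Word 1: "update"
Word 2: "use"
Comparing from start:
  Pos 0: 'u' == 'u'
  Pos 1: 'p' != 's' (stop)
LCP = "u" (length 1)


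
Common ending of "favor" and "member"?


Word 1: "favor"
Word 2: "member"
Comparing from end:
  Pos -1: 'r' == 'r'
  Pos -2: 'o' != 'e' (stop)
LCS = "r" (length 1)


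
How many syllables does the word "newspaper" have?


Word: "newspaper"
Syllable breakdown: news | pa | per
Counting: 3 parts
= 3 syllables


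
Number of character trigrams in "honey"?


Word: "honey" (length 5)
Number of 3-grams = length - 3 + 1 = 5 - 3 + 1
= 3


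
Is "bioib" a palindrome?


Word: "bioib"
Reversed: "bioib"
Forward == Backward? bioib == bioib
Palindrome = Yes


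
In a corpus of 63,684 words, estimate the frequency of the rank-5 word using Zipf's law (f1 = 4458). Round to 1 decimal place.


Zipf's law: f(r) = f(1) / r
f(1) = 4458
f(5) = 4458 / 5
= 891.6 occurrences


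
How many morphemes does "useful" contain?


Word: "useful"
Morphemes: use + -ful
Each morpheme carries meaning
= 2 morphemes


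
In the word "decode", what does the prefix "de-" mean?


Prefix: de-
Example: decode (de- + code)
Meaning = remove / reverse


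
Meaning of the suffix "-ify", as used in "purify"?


Suffix: -ify
Example: purify = pure + -ify, with a spelling change
Meaning = to make


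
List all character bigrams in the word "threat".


Word: "threat" (length 6)
Number of bigrams = 6 - 2 + 1 = 5
  Position 0: "th"
  Position 1: "hr"
  Position 2: "re"
  Position 3: "ea"
  Position 4: "at"
Bigrams = "th", "hr", "re", "ea", "at"


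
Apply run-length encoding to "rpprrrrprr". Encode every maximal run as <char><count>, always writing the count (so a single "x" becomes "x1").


String: "rpprrrrprr"
Scanning for consecutive runs:
  'r' x 1
  'p' x 2
  'r' x 4
  'p' x 1
  'r' x 2
RLE = "r1p2r4p1r2"


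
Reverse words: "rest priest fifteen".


Original: "rest priest fifteen"
Words (1..n): rest | priest | fifteen
Reversed (n..1): fifteen | priest | rest
Result = "fifteen priest rest"


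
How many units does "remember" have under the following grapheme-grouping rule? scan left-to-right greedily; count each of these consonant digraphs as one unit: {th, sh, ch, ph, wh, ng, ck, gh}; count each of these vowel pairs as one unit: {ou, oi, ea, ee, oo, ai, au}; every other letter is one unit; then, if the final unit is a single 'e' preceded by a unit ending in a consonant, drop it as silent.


Word: "remember" (8 letters)
Left-to-right scan:
  (1) 'r' (letter)
  (2) 'e' (letter)
  (3) 'm' (letter)
  (4) 'e' (letter)
  (5) 'm' (letter)
  (6) 'b' (letter)
  (7) 'e' (letter)
  (8) 'r' (letter)
Units from scan: 8
Sound units = 8 units


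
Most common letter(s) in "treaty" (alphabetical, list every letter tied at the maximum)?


Word: "treaty"
Letter counts:
  'a': 1
  'e': 1
  'r': 1
  't': 2
  'y': 1
Maximum count = 2
Most frequent = 't' (2 times each)


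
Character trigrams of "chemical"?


Word: "chemical" (length 8)
Number of trigrams = 8 - 3 + 1 = 6
  Position 0: "che"
  Position 1: "hem"
  Position 2: "emi"
  Position 3: "mic"
  Position 4: "ica"
  Position 5: "cal"
Trigrams = "che", "hem", "emi", "mic", "ica", "cal"


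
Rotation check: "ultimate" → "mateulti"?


Word: "ultimate", Candidate: "mateulti"
Method: check if candidate is substring of word+word
"ultimateultimate" contains "mateulti"? Yes
Is rotation = Yes


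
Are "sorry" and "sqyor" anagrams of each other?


Word 1: "sorry" → sorted: orrsy
Word 2: "sqyor" → sorted: oqrsy
Same letters? orrsy != oqrsy
Anagram = No


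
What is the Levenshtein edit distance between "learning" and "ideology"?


Word 1: "learning" (length 8)
Word 2: "ideology" (length 8)
One optimal edit sequence (insert/delete/substitute each cost 1):
  1. substitute 'l' -> 'i'  (+1)
  2. substitute 'e' -> 'd'  (+1)
  3. substitute 'a' -> 'e'  (+1)
  4. substitute 'r' -> 'o'  (+1)
  5. substitute 'n' -> 'l'  (+1)
  6. substitute 'i' -> 'o'  (+1)
  7. substitute 'n' -> 'g'  (+1)
  8. substitute 'g' -> 'y'  (+1)
Total edit operations: 8
Edit distance = 8


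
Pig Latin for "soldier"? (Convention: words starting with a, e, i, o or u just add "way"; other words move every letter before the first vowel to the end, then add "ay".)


Word: "soldier"
Starts with consonant(s) → move to end, add 'ay'
Consonant cluster: "s"
Pig Latin = "oldiersay"


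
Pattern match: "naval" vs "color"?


Pattern of "naval": [0, 1, 2, 1, 3]
Pattern of "color": [0, 1, 2, 1, 3]
Patterns match
Same pattern = Yes


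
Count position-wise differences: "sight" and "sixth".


Comparing character by character (same length = 5):
  Pos 0: 's' vs 's' =
  Pos 1: 'i' vs 'i' =
  Pos 2: 'g' vs 'x' !=
  Pos 3: 'h' vs 't' !=
  Pos 4: 't' vs 'h' !=
Hamming distance = 3


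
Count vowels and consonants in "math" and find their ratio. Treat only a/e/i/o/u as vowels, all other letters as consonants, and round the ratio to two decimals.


Word: "math"
Vowels (a,e,i,o,u): 1
Consonants: 3
Ratio = 1/3
= 0.33


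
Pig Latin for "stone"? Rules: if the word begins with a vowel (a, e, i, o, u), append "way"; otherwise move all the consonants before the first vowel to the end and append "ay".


Word: "stone"
Starts with consonant(s) → move to end, add 'ay'
Consonant cluster: "st"
Pig Latin = "onestay"


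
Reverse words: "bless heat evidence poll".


Original: "bless heat evidence poll"
Words (1..n): bless | heat | evidence | poll
Reversed (n..1): poll | evidence | heat | bless
Result = "poll evidence heat bless"


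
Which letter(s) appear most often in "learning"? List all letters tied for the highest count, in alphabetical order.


Word: "learning"
Letter counts:
  'a': 1
  'e': 1
  'g': 1
  'i': 1
  'l': 1
  'n': 2
  'r': 1
Maximum count = 2
Most frequent = 'n' (2 times each)


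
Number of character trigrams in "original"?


Word: "original" (length 8)
Number of 3-grams = length - 3 + 1 = 8 - 3 + 1
= 6


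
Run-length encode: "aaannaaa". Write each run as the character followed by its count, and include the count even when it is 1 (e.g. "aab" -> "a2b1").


String: "aaannaaa"
Scanning for consecutive runs:
  'a' x 3
  'n' x 2
  'a' x 3
RLE = "a3n2a3"


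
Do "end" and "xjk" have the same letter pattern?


Pattern of "end": [0, 1, 2]
Pattern of "xjk": [0, 1, 2]
Patterns match
Same pattern = Yes


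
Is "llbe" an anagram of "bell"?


Word 1: "bell" → sorted: bell
Word 2: "llbe" → sorted: bell
Same letters? bell == bell
Anagram = Yes


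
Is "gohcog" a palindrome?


Word: "gohcog"
Reversed: "gochog"
Forward == Backward? gohcog != gochog
Palindrome = No


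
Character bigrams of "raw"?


Word: "raw" (length 3)
Number of bigrams = 3 - 2 + 1 = 2
  Position 0: "ra"
  Position 1: "aw"
Bigrams = "ra", "aw"


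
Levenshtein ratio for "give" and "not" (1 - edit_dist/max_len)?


Word 1: "give" (length 4)
Word 2: "not" (length 3)
One optimal edit sequence:
  1. delete 'g'  (+1)
  2. substitute 'i' -> 'n'  (+1)
  3. substitute 'v' -> 'o'  (+1)
  4. substitute 'e' -> 't'  (+1)
Edit distance = 4
Max length = max(4, 3) = 4
Similarity = 1 - 4/4
= 0.0000


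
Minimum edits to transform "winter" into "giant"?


Word 1: "winter" (length 6)
Word 2: "giant" (length 5)
One optimal edit sequence (insert/delete/substitute each cost 1):
  1. substitute 'w' -> 'g'  (+1)
  2. keep 'i'
  3. insert 'a'  (+1)
  4. keep 'n'
  5. keep 't'
  6. delete 'e'  (+1)
  7. delete 'r'  (+1)
Total edit operations: 4
Edit distance = 4


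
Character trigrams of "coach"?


Word: "coach" (length 5)
Number of trigrams = 5 - 3 + 1 = 3
  Position 0: "coa"
  Position 1: "oac"
  Position 2: "ach"
Trigrams = "coa", "oac", "ach"


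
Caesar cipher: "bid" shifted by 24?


Word: "bid"
Shift: 24
Each letter → (letter + shift) mod 26:
  'b' (1) + 24 = 25 → 'z'
  'i' (8) + 24 = 6 → 'g'
  'd' (3) + 24 = 1 → 'b'
Result = "zgb"
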